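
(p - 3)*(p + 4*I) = p^2 - 3*p + 4*I*p - 12*I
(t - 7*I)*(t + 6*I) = t^2 - I*t + 42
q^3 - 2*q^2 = q^2*(q - 2)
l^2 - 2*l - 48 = (l - 8)*(l + 6)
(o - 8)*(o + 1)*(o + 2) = o^3 - 5*o^2 - 22*o - 16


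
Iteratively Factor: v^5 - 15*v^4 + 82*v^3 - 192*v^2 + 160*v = (v - 4)*(v^4 - 11*v^3 + 38*v^2 - 40*v) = (v - 4)^2*(v^3 - 7*v^2 + 10*v) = (v - 4)^2*(v - 2)*(v^2 - 5*v) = (v - 5)*(v - 4)^2*(v - 2)*(v)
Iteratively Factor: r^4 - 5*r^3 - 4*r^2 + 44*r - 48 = (r + 3)*(r^3 - 8*r^2 + 20*r - 16) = (r - 4)*(r + 3)*(r^2 - 4*r + 4) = (r - 4)*(r - 2)*(r + 3)*(r - 2)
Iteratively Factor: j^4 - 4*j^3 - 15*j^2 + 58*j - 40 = (j - 5)*(j^3 + j^2 - 10*j + 8) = (j - 5)*(j - 1)*(j^2 + 2*j - 8) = (j - 5)*(j - 2)*(j - 1)*(j + 4)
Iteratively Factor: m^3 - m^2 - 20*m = (m + 4)*(m^2 - 5*m) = m*(m + 4)*(m - 5)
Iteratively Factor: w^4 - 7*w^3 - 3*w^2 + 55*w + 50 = (w - 5)*(w^3 - 2*w^2 - 13*w - 10) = (w - 5)*(w + 1)*(w^2 - 3*w - 10) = (w - 5)^2*(w + 1)*(w + 2)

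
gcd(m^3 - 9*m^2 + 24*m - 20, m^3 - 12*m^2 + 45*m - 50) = m^2 - 7*m + 10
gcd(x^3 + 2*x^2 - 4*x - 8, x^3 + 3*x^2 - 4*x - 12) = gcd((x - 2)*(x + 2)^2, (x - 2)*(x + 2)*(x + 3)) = x^2 - 4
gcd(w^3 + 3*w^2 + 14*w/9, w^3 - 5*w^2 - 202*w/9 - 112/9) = w^2 + 3*w + 14/9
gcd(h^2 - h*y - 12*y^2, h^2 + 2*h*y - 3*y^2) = h + 3*y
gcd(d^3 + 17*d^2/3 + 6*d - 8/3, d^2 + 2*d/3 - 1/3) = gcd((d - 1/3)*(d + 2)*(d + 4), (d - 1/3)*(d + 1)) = d - 1/3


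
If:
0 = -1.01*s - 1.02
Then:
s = -1.01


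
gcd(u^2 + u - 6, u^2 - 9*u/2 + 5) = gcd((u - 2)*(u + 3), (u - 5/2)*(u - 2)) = u - 2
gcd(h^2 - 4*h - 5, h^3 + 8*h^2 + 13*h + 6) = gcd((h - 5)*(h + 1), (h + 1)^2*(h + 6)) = h + 1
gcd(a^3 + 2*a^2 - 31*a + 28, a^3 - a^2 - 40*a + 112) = a^2 + 3*a - 28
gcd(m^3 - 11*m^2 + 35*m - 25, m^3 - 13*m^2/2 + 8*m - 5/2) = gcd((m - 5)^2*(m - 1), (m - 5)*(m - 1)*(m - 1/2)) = m^2 - 6*m + 5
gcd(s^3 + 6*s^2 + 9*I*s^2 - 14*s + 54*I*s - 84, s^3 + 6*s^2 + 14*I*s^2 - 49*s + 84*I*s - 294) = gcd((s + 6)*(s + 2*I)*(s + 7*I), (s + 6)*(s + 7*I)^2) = s^2 + s*(6 + 7*I) + 42*I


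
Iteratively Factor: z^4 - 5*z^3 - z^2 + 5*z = (z - 1)*(z^3 - 4*z^2 - 5*z) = (z - 1)*(z + 1)*(z^2 - 5*z) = z*(z - 1)*(z + 1)*(z - 5)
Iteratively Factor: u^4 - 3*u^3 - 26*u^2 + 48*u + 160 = (u + 2)*(u^3 - 5*u^2 - 16*u + 80) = (u + 2)*(u + 4)*(u^2 - 9*u + 20) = (u - 4)*(u + 2)*(u + 4)*(u - 5)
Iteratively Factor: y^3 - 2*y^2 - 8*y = (y + 2)*(y^2 - 4*y) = (y - 4)*(y + 2)*(y)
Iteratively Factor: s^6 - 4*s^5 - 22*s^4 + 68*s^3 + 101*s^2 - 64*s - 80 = (s - 1)*(s^5 - 3*s^4 - 25*s^3 + 43*s^2 + 144*s + 80) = (s - 1)*(s + 1)*(s^4 - 4*s^3 - 21*s^2 + 64*s + 80) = (s - 1)*(s + 1)*(s + 4)*(s^3 - 8*s^2 + 11*s + 20) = (s - 1)*(s + 1)^2*(s + 4)*(s^2 - 9*s + 20) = (s - 4)*(s - 1)*(s + 1)^2*(s + 4)*(s - 5)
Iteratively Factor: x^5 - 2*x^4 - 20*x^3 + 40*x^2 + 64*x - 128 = (x + 2)*(x^4 - 4*x^3 - 12*x^2 + 64*x - 64) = (x - 4)*(x + 2)*(x^3 - 12*x + 16) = (x - 4)*(x - 2)*(x + 2)*(x^2 + 2*x - 8) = (x - 4)*(x - 2)*(x + 2)*(x + 4)*(x - 2)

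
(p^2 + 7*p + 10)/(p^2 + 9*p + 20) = (p + 2)/(p + 4)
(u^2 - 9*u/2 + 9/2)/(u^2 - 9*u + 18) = (u - 3/2)/(u - 6)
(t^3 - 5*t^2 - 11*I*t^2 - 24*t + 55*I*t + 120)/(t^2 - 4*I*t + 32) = (t^2 - t*(5 + 3*I) + 15*I)/(t + 4*I)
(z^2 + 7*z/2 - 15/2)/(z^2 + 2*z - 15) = (z - 3/2)/(z - 3)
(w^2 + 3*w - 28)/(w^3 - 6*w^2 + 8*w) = (w + 7)/(w*(w - 2))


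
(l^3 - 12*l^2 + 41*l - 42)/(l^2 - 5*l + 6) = l - 7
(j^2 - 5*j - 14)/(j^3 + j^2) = (j^2 - 5*j - 14)/(j^2*(j + 1))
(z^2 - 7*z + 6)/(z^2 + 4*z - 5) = (z - 6)/(z + 5)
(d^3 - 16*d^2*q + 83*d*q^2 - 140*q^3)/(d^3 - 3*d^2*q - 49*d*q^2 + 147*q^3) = (-d^2 + 9*d*q - 20*q^2)/(-d^2 - 4*d*q + 21*q^2)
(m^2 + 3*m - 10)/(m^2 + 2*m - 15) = (m - 2)/(m - 3)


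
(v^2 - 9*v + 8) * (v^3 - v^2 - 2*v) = v^5 - 10*v^4 + 15*v^3 + 10*v^2 - 16*v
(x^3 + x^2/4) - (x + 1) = x^3 + x^2/4 - x - 1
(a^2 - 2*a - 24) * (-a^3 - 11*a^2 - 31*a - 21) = -a^5 - 9*a^4 + 15*a^3 + 305*a^2 + 786*a + 504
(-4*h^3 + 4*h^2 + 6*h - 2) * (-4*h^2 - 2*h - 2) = 16*h^5 - 8*h^4 - 24*h^3 - 12*h^2 - 8*h + 4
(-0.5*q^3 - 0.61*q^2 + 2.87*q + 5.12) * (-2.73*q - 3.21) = 1.365*q^4 + 3.2703*q^3 - 5.877*q^2 - 23.1903*q - 16.4352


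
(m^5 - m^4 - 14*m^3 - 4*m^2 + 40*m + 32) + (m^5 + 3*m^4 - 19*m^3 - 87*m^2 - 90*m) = 2*m^5 + 2*m^4 - 33*m^3 - 91*m^2 - 50*m + 32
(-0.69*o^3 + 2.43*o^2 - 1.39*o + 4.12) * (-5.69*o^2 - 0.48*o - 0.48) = 3.9261*o^5 - 13.4955*o^4 + 7.0739*o^3 - 23.942*o^2 - 1.3104*o - 1.9776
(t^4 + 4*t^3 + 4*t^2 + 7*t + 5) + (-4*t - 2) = t^4 + 4*t^3 + 4*t^2 + 3*t + 3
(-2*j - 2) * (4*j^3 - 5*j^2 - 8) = -8*j^4 + 2*j^3 + 10*j^2 + 16*j + 16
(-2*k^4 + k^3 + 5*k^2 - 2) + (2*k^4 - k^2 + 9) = k^3 + 4*k^2 + 7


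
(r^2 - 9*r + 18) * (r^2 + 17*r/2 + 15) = r^4 - r^3/2 - 87*r^2/2 + 18*r + 270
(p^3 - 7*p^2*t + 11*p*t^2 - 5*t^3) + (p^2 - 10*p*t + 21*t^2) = p^3 - 7*p^2*t + p^2 + 11*p*t^2 - 10*p*t - 5*t^3 + 21*t^2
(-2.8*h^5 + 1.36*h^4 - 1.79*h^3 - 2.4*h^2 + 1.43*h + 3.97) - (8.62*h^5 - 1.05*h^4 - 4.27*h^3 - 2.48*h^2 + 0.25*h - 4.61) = -11.42*h^5 + 2.41*h^4 + 2.48*h^3 + 0.0800000000000001*h^2 + 1.18*h + 8.58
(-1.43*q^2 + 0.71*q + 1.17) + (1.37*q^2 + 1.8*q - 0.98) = -0.0599999999999998*q^2 + 2.51*q + 0.19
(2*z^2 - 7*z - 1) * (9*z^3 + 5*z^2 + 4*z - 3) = 18*z^5 - 53*z^4 - 36*z^3 - 39*z^2 + 17*z + 3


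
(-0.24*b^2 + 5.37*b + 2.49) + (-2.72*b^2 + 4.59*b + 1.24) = -2.96*b^2 + 9.96*b + 3.73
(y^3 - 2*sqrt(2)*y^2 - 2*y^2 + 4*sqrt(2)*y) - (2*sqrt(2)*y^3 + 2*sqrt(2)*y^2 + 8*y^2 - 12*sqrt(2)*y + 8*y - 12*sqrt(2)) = -2*sqrt(2)*y^3 + y^3 - 10*y^2 - 4*sqrt(2)*y^2 - 8*y + 16*sqrt(2)*y + 12*sqrt(2)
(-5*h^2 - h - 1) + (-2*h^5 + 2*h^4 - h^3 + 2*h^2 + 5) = -2*h^5 + 2*h^4 - h^3 - 3*h^2 - h + 4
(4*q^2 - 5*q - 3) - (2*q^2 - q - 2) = 2*q^2 - 4*q - 1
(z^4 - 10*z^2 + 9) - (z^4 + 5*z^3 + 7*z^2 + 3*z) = -5*z^3 - 17*z^2 - 3*z + 9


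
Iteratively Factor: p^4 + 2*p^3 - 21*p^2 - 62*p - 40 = (p + 1)*(p^3 + p^2 - 22*p - 40) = (p + 1)*(p + 2)*(p^2 - p - 20) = (p + 1)*(p + 2)*(p + 4)*(p - 5)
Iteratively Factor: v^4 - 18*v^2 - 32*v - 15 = (v + 1)*(v^3 - v^2 - 17*v - 15) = (v + 1)*(v + 3)*(v^2 - 4*v - 5) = (v - 5)*(v + 1)*(v + 3)*(v + 1)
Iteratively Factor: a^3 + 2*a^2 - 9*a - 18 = (a + 3)*(a^2 - a - 6) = (a + 2)*(a + 3)*(a - 3)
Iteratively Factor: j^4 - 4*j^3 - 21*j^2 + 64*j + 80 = (j + 4)*(j^3 - 8*j^2 + 11*j + 20) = (j - 4)*(j + 4)*(j^2 - 4*j - 5) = (j - 5)*(j - 4)*(j + 4)*(j + 1)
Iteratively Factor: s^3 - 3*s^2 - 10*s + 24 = (s - 4)*(s^2 + s - 6) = (s - 4)*(s - 2)*(s + 3)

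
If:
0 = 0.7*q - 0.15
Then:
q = 0.21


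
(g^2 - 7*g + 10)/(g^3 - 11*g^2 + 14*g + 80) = (g - 2)/(g^2 - 6*g - 16)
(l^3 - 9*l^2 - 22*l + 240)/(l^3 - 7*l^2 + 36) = (l^2 - 3*l - 40)/(l^2 - l - 6)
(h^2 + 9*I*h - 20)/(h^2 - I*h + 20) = (h + 5*I)/(h - 5*I)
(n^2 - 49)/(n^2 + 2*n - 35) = (n - 7)/(n - 5)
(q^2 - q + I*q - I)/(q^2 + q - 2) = (q + I)/(q + 2)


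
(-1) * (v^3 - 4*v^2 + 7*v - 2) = -v^3 + 4*v^2 - 7*v + 2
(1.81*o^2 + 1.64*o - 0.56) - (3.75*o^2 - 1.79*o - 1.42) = -1.94*o^2 + 3.43*o + 0.86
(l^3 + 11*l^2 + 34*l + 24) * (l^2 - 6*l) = l^5 + 5*l^4 - 32*l^3 - 180*l^2 - 144*l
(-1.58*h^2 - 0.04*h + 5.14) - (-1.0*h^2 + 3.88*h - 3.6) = -0.58*h^2 - 3.92*h + 8.74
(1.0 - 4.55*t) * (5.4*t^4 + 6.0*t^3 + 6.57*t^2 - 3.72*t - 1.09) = -24.57*t^5 - 21.9*t^4 - 23.8935*t^3 + 23.496*t^2 + 1.2395*t - 1.09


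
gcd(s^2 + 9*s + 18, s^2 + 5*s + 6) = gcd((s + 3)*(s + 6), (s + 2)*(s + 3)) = s + 3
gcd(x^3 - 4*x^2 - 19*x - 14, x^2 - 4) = x + 2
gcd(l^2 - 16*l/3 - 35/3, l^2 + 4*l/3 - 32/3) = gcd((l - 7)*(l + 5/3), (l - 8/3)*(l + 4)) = 1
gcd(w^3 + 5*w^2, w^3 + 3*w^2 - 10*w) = w^2 + 5*w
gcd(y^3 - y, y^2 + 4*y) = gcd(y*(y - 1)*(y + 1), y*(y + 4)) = y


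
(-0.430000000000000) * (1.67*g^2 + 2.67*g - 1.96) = -0.7181*g^2 - 1.1481*g + 0.8428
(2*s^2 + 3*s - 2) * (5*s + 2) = 10*s^3 + 19*s^2 - 4*s - 4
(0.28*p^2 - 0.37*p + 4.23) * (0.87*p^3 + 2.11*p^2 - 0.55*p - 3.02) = 0.2436*p^5 + 0.2689*p^4 + 2.7454*p^3 + 8.2832*p^2 - 1.2091*p - 12.7746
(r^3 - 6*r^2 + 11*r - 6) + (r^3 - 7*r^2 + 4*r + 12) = 2*r^3 - 13*r^2 + 15*r + 6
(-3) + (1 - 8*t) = -8*t - 2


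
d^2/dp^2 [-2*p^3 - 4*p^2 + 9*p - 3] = -12*p - 8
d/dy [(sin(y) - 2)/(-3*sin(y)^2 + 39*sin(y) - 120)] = (sin(y)^2 - 4*sin(y) - 14)*cos(y)/(3*(sin(y)^2 - 13*sin(y) + 40)^2)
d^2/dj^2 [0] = 0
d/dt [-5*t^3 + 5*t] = 5 - 15*t^2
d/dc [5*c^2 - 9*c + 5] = 10*c - 9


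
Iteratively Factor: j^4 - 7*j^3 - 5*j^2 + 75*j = (j - 5)*(j^3 - 2*j^2 - 15*j) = (j - 5)*(j + 3)*(j^2 - 5*j) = j*(j - 5)*(j + 3)*(j - 5)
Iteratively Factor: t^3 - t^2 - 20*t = (t)*(t^2 - t - 20) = t*(t - 5)*(t + 4)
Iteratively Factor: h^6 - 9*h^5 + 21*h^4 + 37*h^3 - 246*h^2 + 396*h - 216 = (h - 2)*(h^5 - 7*h^4 + 7*h^3 + 51*h^2 - 144*h + 108) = (h - 2)^2*(h^4 - 5*h^3 - 3*h^2 + 45*h - 54) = (h - 2)^3*(h^3 - 3*h^2 - 9*h + 27) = (h - 2)^3*(h + 3)*(h^2 - 6*h + 9) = (h - 3)*(h - 2)^3*(h + 3)*(h - 3)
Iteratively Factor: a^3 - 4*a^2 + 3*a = (a - 3)*(a^2 - a) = (a - 3)*(a - 1)*(a)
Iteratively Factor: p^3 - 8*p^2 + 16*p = (p)*(p^2 - 8*p + 16) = p*(p - 4)*(p - 4)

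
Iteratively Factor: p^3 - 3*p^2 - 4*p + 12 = (p - 2)*(p^2 - p - 6) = (p - 2)*(p + 2)*(p - 3)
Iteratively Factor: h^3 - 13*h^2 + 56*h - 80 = (h - 5)*(h^2 - 8*h + 16) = (h - 5)*(h - 4)*(h - 4)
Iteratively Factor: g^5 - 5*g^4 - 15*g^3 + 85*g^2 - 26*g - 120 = (g - 3)*(g^4 - 2*g^3 - 21*g^2 + 22*g + 40) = (g - 3)*(g + 1)*(g^3 - 3*g^2 - 18*g + 40) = (g - 3)*(g - 2)*(g + 1)*(g^2 - g - 20) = (g - 5)*(g - 3)*(g - 2)*(g + 1)*(g + 4)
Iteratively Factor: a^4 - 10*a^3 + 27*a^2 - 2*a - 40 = (a - 4)*(a^3 - 6*a^2 + 3*a + 10) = (a - 5)*(a - 4)*(a^2 - a - 2) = (a - 5)*(a - 4)*(a + 1)*(a - 2)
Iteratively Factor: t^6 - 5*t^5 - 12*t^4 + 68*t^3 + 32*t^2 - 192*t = (t - 4)*(t^5 - t^4 - 16*t^3 + 4*t^2 + 48*t) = (t - 4)*(t + 2)*(t^4 - 3*t^3 - 10*t^2 + 24*t) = t*(t - 4)*(t + 2)*(t^3 - 3*t^2 - 10*t + 24) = t*(t - 4)^2*(t + 2)*(t^2 + t - 6) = t*(t - 4)^2*(t - 2)*(t + 2)*(t + 3)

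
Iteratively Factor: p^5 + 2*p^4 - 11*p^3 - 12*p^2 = (p + 1)*(p^4 + p^3 - 12*p^2) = (p + 1)*(p + 4)*(p^3 - 3*p^2) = p*(p + 1)*(p + 4)*(p^2 - 3*p) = p*(p - 3)*(p + 1)*(p + 4)*(p)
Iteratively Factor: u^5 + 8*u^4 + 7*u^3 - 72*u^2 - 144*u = (u + 4)*(u^4 + 4*u^3 - 9*u^2 - 36*u) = (u + 4)^2*(u^3 - 9*u) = u*(u + 4)^2*(u^2 - 9) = u*(u - 3)*(u + 4)^2*(u + 3)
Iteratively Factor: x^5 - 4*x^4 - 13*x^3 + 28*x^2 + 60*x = (x + 2)*(x^4 - 6*x^3 - x^2 + 30*x) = (x - 5)*(x + 2)*(x^3 - x^2 - 6*x) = x*(x - 5)*(x + 2)*(x^2 - x - 6) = x*(x - 5)*(x + 2)^2*(x - 3)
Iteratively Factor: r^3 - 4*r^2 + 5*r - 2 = (r - 1)*(r^2 - 3*r + 2) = (r - 2)*(r - 1)*(r - 1)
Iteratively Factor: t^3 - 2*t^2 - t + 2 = (t - 1)*(t^2 - t - 2) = (t - 2)*(t - 1)*(t + 1)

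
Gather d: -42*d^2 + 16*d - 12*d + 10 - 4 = -42*d^2 + 4*d + 6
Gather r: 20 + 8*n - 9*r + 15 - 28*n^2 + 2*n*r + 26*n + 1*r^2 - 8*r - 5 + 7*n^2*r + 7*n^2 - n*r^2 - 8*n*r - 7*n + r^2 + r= -21*n^2 + 27*n + r^2*(2 - n) + r*(7*n^2 - 6*n - 16) + 30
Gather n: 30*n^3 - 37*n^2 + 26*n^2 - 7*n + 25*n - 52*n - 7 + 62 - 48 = 30*n^3 - 11*n^2 - 34*n + 7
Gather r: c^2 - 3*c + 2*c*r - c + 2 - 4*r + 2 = c^2 - 4*c + r*(2*c - 4) + 4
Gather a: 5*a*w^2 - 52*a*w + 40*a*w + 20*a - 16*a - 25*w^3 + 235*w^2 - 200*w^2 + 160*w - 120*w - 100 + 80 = a*(5*w^2 - 12*w + 4) - 25*w^3 + 35*w^2 + 40*w - 20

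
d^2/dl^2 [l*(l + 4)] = 2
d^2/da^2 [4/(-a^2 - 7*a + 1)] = 8*(a^2 + 7*a - (2*a + 7)^2 - 1)/(a^2 + 7*a - 1)^3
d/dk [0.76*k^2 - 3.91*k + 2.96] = 1.52*k - 3.91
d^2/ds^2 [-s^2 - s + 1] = -2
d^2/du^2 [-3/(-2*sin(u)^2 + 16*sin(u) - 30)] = 3*(-2*sin(u)^4 + 12*sin(u)^3 + sin(u)^2 - 84*sin(u) + 49)/(sin(u)^2 - 8*sin(u) + 15)^3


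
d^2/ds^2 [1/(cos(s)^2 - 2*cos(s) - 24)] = (8*sin(s)^4 - 204*sin(s)^2 - 81*cos(s) - 3*cos(3*s) + 84)/(2*(sin(s)^2 + 2*cos(s) + 23)^3)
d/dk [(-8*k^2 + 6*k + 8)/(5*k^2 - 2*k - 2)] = 2*(-7*k^2 - 24*k + 2)/(25*k^4 - 20*k^3 - 16*k^2 + 8*k + 4)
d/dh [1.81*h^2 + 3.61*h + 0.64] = 3.62*h + 3.61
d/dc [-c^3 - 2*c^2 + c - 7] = -3*c^2 - 4*c + 1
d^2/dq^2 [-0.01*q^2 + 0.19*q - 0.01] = -0.0200000000000000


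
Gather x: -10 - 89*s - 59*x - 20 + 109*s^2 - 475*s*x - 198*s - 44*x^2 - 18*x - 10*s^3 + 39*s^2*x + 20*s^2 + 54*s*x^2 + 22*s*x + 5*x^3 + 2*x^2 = -10*s^3 + 129*s^2 - 287*s + 5*x^3 + x^2*(54*s - 42) + x*(39*s^2 - 453*s - 77) - 30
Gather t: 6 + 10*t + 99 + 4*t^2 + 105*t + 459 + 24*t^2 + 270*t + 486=28*t^2 + 385*t + 1050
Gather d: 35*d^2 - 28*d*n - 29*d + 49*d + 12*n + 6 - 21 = 35*d^2 + d*(20 - 28*n) + 12*n - 15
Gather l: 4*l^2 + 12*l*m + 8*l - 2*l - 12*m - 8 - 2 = 4*l^2 + l*(12*m + 6) - 12*m - 10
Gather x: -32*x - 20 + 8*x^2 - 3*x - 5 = 8*x^2 - 35*x - 25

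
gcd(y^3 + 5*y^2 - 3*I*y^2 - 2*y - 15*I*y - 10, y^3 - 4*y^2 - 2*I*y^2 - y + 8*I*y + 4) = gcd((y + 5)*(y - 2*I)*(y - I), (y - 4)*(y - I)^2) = y - I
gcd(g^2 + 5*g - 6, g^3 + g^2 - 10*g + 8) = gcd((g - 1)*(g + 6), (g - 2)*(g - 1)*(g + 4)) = g - 1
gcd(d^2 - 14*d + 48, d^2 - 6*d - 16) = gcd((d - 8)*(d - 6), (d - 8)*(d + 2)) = d - 8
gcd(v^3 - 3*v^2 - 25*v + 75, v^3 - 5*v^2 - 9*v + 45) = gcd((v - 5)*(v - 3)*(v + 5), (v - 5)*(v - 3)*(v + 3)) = v^2 - 8*v + 15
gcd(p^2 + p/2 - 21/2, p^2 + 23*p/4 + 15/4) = 1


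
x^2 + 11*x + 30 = (x + 5)*(x + 6)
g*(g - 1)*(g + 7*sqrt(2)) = g^3 - g^2 + 7*sqrt(2)*g^2 - 7*sqrt(2)*g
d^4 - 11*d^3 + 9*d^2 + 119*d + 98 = (d - 7)^2*(d + 1)*(d + 2)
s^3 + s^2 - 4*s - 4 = (s - 2)*(s + 1)*(s + 2)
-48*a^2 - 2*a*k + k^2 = (-8*a + k)*(6*a + k)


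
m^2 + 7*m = m*(m + 7)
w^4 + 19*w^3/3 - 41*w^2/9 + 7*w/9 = w*(w - 1/3)^2*(w + 7)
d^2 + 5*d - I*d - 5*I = (d + 5)*(d - I)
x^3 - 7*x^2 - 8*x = x*(x - 8)*(x + 1)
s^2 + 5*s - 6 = (s - 1)*(s + 6)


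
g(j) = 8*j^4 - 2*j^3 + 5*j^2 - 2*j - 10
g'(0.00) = -2.00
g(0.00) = -10.00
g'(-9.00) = -23906.00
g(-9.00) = 54359.00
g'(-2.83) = -803.64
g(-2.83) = 594.17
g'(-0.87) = -36.31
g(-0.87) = 1.42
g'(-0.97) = -46.55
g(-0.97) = 5.55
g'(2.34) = 398.56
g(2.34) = 226.93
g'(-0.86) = -35.39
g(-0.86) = 1.07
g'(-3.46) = -1433.93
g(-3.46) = 1286.18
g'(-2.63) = -651.93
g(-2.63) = 448.98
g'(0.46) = 4.45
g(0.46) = -9.70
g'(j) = 32*j^3 - 6*j^2 + 10*j - 2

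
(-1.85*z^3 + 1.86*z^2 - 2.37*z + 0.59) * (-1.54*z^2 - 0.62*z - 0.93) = 2.849*z^5 - 1.7174*z^4 + 4.2171*z^3 - 1.169*z^2 + 1.8383*z - 0.5487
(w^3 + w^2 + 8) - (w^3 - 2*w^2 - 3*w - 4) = 3*w^2 + 3*w + 12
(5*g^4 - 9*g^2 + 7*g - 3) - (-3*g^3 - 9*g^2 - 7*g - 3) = 5*g^4 + 3*g^3 + 14*g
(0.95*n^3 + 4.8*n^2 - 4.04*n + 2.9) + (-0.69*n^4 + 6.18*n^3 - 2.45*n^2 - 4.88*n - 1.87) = -0.69*n^4 + 7.13*n^3 + 2.35*n^2 - 8.92*n + 1.03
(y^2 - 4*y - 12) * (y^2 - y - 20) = y^4 - 5*y^3 - 28*y^2 + 92*y + 240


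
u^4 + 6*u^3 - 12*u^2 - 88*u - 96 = (u - 4)*(u + 2)^2*(u + 6)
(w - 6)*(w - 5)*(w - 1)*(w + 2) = w^4 - 10*w^3 + 17*w^2 + 52*w - 60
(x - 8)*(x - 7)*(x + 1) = x^3 - 14*x^2 + 41*x + 56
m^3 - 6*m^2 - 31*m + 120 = (m - 8)*(m - 3)*(m + 5)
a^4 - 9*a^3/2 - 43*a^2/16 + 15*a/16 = a*(a - 5)*(a - 1/4)*(a + 3/4)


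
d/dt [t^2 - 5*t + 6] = 2*t - 5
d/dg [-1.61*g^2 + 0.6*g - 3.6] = 0.6 - 3.22*g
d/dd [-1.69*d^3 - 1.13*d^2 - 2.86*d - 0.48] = -5.07*d^2 - 2.26*d - 2.86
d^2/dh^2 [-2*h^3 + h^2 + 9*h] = 2 - 12*h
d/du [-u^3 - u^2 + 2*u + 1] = -3*u^2 - 2*u + 2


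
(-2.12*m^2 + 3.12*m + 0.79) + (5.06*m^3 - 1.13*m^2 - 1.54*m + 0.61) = 5.06*m^3 - 3.25*m^2 + 1.58*m + 1.4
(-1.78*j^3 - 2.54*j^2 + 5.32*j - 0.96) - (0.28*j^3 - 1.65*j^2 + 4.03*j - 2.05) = -2.06*j^3 - 0.89*j^2 + 1.29*j + 1.09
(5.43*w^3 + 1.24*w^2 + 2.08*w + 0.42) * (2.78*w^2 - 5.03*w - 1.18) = 15.0954*w^5 - 23.8657*w^4 - 6.8622*w^3 - 10.758*w^2 - 4.567*w - 0.4956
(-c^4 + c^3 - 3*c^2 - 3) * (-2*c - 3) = 2*c^5 + c^4 + 3*c^3 + 9*c^2 + 6*c + 9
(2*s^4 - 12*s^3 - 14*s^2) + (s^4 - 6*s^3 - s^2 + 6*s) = 3*s^4 - 18*s^3 - 15*s^2 + 6*s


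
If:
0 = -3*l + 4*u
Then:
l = 4*u/3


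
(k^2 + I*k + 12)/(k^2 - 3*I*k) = (k + 4*I)/k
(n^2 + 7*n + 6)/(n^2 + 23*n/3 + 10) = 3*(n + 1)/(3*n + 5)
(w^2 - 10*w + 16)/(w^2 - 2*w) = (w - 8)/w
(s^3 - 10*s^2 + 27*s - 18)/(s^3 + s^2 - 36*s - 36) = (s^2 - 4*s + 3)/(s^2 + 7*s + 6)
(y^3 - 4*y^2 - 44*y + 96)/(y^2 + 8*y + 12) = (y^2 - 10*y + 16)/(y + 2)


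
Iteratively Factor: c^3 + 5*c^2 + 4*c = (c)*(c^2 + 5*c + 4) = c*(c + 4)*(c + 1)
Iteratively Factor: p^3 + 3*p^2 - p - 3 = (p + 1)*(p^2 + 2*p - 3) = (p + 1)*(p + 3)*(p - 1)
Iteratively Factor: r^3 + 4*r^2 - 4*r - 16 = (r + 2)*(r^2 + 2*r - 8) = (r + 2)*(r + 4)*(r - 2)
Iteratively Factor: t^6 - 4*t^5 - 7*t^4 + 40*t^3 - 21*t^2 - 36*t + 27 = (t + 3)*(t^5 - 7*t^4 + 14*t^3 - 2*t^2 - 15*t + 9) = (t - 1)*(t + 3)*(t^4 - 6*t^3 + 8*t^2 + 6*t - 9) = (t - 3)*(t - 1)*(t + 3)*(t^3 - 3*t^2 - t + 3) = (t - 3)^2*(t - 1)*(t + 3)*(t^2 - 1) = (t - 3)^2*(t - 1)*(t + 1)*(t + 3)*(t - 1)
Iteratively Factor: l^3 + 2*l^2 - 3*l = (l)*(l^2 + 2*l - 3) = l*(l + 3)*(l - 1)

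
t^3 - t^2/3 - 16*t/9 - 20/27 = (t - 5/3)*(t + 2/3)^2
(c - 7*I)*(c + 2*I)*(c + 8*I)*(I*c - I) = I*c^4 - 3*c^3 - I*c^3 + 3*c^2 + 54*I*c^2 - 112*c - 54*I*c + 112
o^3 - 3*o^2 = o^2*(o - 3)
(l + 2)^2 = l^2 + 4*l + 4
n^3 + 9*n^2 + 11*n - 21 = (n - 1)*(n + 3)*(n + 7)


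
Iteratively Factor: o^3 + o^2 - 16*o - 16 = (o + 4)*(o^2 - 3*o - 4) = (o - 4)*(o + 4)*(o + 1)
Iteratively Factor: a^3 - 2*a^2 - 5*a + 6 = (a - 3)*(a^2 + a - 2) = (a - 3)*(a + 2)*(a - 1)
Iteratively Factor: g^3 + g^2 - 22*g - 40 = (g + 4)*(g^2 - 3*g - 10) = (g - 5)*(g + 4)*(g + 2)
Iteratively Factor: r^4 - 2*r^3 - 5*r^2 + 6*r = (r + 2)*(r^3 - 4*r^2 + 3*r) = (r - 3)*(r + 2)*(r^2 - r) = (r - 3)*(r - 1)*(r + 2)*(r)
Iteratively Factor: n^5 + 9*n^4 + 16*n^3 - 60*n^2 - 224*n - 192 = (n + 2)*(n^4 + 7*n^3 + 2*n^2 - 64*n - 96) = (n + 2)*(n + 4)*(n^3 + 3*n^2 - 10*n - 24) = (n + 2)^2*(n + 4)*(n^2 + n - 12) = (n - 3)*(n + 2)^2*(n + 4)*(n + 4)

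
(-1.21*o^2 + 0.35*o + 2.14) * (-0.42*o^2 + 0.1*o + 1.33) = 0.5082*o^4 - 0.268*o^3 - 2.4731*o^2 + 0.6795*o + 2.8462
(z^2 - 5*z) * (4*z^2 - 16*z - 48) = 4*z^4 - 36*z^3 + 32*z^2 + 240*z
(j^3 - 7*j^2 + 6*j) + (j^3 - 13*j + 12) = 2*j^3 - 7*j^2 - 7*j + 12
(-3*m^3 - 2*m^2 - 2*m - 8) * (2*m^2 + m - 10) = -6*m^5 - 7*m^4 + 24*m^3 + 2*m^2 + 12*m + 80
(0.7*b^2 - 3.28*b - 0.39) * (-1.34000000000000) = -0.938*b^2 + 4.3952*b + 0.5226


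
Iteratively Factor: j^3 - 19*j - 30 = (j - 5)*(j^2 + 5*j + 6) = (j - 5)*(j + 3)*(j + 2)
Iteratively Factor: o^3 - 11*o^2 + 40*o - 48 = (o - 3)*(o^2 - 8*o + 16) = (o - 4)*(o - 3)*(o - 4)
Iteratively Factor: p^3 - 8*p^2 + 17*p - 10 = (p - 5)*(p^2 - 3*p + 2) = (p - 5)*(p - 1)*(p - 2)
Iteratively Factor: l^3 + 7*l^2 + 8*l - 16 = (l + 4)*(l^2 + 3*l - 4) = (l - 1)*(l + 4)*(l + 4)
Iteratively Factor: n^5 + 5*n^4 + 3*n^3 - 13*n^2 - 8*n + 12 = (n + 2)*(n^4 + 3*n^3 - 3*n^2 - 7*n + 6) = (n - 1)*(n + 2)*(n^3 + 4*n^2 + n - 6) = (n - 1)*(n + 2)^2*(n^2 + 2*n - 3) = (n - 1)*(n + 2)^2*(n + 3)*(n - 1)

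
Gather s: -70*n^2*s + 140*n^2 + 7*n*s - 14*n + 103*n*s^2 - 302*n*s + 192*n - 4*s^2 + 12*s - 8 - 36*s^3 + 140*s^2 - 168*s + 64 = 140*n^2 + 178*n - 36*s^3 + s^2*(103*n + 136) + s*(-70*n^2 - 295*n - 156) + 56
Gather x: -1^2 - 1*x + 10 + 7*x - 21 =6*x - 12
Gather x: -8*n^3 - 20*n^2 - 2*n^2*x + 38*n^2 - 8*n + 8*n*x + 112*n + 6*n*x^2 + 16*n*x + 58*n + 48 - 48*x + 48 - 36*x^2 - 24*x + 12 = -8*n^3 + 18*n^2 + 162*n + x^2*(6*n - 36) + x*(-2*n^2 + 24*n - 72) + 108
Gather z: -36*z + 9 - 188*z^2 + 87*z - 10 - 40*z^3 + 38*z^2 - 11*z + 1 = -40*z^3 - 150*z^2 + 40*z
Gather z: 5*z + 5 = 5*z + 5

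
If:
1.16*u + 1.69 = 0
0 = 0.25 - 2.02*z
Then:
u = -1.46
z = 0.12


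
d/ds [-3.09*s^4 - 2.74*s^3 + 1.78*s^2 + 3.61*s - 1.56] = -12.36*s^3 - 8.22*s^2 + 3.56*s + 3.61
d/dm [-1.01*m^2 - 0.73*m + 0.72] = -2.02*m - 0.73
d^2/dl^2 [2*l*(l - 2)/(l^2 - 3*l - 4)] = 4*(l^3 + 12*l^2 - 24*l + 40)/(l^6 - 9*l^5 + 15*l^4 + 45*l^3 - 60*l^2 - 144*l - 64)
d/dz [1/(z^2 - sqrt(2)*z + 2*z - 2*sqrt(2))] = (-2*z - 2 + sqrt(2))/(z^2 - sqrt(2)*z + 2*z - 2*sqrt(2))^2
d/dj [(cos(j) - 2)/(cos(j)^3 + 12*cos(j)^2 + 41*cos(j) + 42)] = (-93*cos(j)/2 + 3*cos(2*j) + cos(3*j)/2 - 121)*sin(j)/(cos(j)^3 + 12*cos(j)^2 + 41*cos(j) + 42)^2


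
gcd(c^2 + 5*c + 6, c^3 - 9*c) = c + 3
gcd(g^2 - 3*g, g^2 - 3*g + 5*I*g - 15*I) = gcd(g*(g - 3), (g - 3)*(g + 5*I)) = g - 3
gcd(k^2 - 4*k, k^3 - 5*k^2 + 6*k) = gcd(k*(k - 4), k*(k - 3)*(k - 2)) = k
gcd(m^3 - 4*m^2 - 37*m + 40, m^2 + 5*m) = m + 5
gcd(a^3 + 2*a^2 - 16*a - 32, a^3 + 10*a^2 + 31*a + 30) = a + 2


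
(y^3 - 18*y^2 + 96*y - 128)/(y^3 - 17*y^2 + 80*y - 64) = (y - 2)/(y - 1)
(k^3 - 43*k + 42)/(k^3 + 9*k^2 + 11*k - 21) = (k - 6)/(k + 3)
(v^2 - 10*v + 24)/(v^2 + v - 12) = (v^2 - 10*v + 24)/(v^2 + v - 12)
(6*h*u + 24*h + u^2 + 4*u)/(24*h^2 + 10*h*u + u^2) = (u + 4)/(4*h + u)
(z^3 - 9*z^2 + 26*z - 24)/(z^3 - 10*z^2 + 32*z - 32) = (z - 3)/(z - 4)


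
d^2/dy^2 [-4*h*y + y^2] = 2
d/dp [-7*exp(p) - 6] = -7*exp(p)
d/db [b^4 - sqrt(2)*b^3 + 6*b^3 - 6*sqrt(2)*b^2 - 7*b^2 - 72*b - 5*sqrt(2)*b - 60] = 4*b^3 - 3*sqrt(2)*b^2 + 18*b^2 - 12*sqrt(2)*b - 14*b - 72 - 5*sqrt(2)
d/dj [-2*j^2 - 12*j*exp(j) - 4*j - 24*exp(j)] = -12*j*exp(j) - 4*j - 36*exp(j) - 4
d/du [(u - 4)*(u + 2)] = 2*u - 2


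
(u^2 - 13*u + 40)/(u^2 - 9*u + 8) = (u - 5)/(u - 1)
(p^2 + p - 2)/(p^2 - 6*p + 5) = (p + 2)/(p - 5)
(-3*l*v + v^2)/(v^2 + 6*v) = (-3*l + v)/(v + 6)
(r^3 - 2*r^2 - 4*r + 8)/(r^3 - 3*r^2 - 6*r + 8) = (r^2 - 4*r + 4)/(r^2 - 5*r + 4)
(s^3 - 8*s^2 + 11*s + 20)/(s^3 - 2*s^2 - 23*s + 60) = (s^2 - 4*s - 5)/(s^2 + 2*s - 15)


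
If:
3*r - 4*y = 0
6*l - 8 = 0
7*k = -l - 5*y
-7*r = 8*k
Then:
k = -28/57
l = 4/3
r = 32/57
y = 8/19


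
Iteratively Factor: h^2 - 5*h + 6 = (h - 2)*(h - 3)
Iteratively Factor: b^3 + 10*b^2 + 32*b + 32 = (b + 4)*(b^2 + 6*b + 8) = (b + 4)^2*(b + 2)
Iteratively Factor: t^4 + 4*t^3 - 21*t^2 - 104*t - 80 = (t + 4)*(t^3 - 21*t - 20) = (t - 5)*(t + 4)*(t^2 + 5*t + 4) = (t - 5)*(t + 1)*(t + 4)*(t + 4)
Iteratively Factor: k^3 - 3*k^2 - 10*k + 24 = (k - 4)*(k^2 + k - 6) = (k - 4)*(k + 3)*(k - 2)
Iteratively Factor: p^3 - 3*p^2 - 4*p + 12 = (p - 2)*(p^2 - p - 6) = (p - 2)*(p + 2)*(p - 3)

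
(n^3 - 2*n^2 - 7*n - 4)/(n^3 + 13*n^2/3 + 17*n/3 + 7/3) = 3*(n - 4)/(3*n + 7)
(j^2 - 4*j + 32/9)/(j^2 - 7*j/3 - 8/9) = (3*j - 4)/(3*j + 1)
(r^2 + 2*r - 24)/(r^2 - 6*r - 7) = (-r^2 - 2*r + 24)/(-r^2 + 6*r + 7)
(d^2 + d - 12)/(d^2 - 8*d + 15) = (d + 4)/(d - 5)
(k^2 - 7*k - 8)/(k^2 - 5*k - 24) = (k + 1)/(k + 3)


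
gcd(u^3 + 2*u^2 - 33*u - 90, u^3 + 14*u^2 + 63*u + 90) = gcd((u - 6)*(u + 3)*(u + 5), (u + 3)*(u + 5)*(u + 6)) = u^2 + 8*u + 15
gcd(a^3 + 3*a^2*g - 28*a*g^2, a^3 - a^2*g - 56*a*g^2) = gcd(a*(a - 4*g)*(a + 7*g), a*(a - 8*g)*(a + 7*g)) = a^2 + 7*a*g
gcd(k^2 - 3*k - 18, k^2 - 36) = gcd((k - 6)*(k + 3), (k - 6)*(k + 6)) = k - 6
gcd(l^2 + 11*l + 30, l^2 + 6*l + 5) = l + 5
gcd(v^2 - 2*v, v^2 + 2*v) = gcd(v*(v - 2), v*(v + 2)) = v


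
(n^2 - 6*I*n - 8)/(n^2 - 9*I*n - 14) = (n - 4*I)/(n - 7*I)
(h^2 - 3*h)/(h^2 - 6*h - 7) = h*(3 - h)/(-h^2 + 6*h + 7)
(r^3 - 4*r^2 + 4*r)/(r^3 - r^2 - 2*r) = (r - 2)/(r + 1)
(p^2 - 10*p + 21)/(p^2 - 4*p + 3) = (p - 7)/(p - 1)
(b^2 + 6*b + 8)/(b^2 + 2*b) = (b + 4)/b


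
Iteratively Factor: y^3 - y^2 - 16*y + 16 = (y - 4)*(y^2 + 3*y - 4) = (y - 4)*(y - 1)*(y + 4)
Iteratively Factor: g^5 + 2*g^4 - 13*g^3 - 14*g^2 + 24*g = (g - 3)*(g^4 + 5*g^3 + 2*g^2 - 8*g) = (g - 3)*(g + 2)*(g^3 + 3*g^2 - 4*g) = g*(g - 3)*(g + 2)*(g^2 + 3*g - 4) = g*(g - 3)*(g + 2)*(g + 4)*(g - 1)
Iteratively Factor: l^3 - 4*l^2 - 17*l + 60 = (l - 5)*(l^2 + l - 12) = (l - 5)*(l + 4)*(l - 3)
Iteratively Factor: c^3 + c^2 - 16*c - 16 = (c - 4)*(c^2 + 5*c + 4) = (c - 4)*(c + 4)*(c + 1)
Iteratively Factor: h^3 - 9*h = (h)*(h^2 - 9) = h*(h - 3)*(h + 3)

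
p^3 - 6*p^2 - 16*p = p*(p - 8)*(p + 2)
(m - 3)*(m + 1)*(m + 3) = m^3 + m^2 - 9*m - 9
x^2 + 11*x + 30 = (x + 5)*(x + 6)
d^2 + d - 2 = (d - 1)*(d + 2)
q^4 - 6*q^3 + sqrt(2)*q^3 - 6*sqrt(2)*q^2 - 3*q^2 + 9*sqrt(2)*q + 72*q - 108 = (q - 3)^2*(q - 2*sqrt(2))*(q + 3*sqrt(2))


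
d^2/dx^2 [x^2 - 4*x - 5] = 2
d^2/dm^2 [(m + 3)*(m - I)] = 2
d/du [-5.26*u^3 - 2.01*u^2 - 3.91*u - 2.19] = -15.78*u^2 - 4.02*u - 3.91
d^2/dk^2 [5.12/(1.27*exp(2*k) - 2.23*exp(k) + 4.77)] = ((11.4176 - 26.0096*exp(k))*(1.27*exp(2*k) - 2.23*exp(k) + 4.77) + 5.12*(2.54*exp(k) - 2.23)*(5.08*exp(k) - 4.46)*exp(k))*exp(k)/(1.27*exp(2*k) - 2.23*exp(k) + 4.77)^3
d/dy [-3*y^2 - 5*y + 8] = -6*y - 5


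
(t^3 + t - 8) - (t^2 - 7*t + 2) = t^3 - t^2 + 8*t - 10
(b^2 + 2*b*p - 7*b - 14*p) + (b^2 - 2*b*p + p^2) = 2*b^2 - 7*b + p^2 - 14*p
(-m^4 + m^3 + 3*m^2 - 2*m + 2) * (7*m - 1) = -7*m^5 + 8*m^4 + 20*m^3 - 17*m^2 + 16*m - 2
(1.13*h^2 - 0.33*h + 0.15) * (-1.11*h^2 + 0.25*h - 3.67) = -1.2543*h^4 + 0.6488*h^3 - 4.3961*h^2 + 1.2486*h - 0.5505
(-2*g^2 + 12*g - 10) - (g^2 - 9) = -3*g^2 + 12*g - 1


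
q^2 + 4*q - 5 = (q - 1)*(q + 5)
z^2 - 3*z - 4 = (z - 4)*(z + 1)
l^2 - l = l*(l - 1)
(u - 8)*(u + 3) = u^2 - 5*u - 24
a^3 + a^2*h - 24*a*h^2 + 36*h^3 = (a - 3*h)*(a - 2*h)*(a + 6*h)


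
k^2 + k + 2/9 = (k + 1/3)*(k + 2/3)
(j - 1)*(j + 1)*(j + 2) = j^3 + 2*j^2 - j - 2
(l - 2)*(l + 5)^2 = l^3 + 8*l^2 + 5*l - 50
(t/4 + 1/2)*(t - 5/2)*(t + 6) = t^3/4 + 11*t^2/8 - 2*t - 15/2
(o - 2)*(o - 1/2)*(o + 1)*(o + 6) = o^4 + 9*o^3/2 - 21*o^2/2 - 8*o + 6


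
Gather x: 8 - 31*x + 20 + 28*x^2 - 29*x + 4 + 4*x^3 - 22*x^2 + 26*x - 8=4*x^3 + 6*x^2 - 34*x + 24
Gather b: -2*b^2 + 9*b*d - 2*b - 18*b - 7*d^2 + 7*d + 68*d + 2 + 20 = -2*b^2 + b*(9*d - 20) - 7*d^2 + 75*d + 22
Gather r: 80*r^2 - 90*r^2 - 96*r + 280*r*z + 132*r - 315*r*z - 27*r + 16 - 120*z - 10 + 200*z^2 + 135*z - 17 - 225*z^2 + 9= -10*r^2 + r*(9 - 35*z) - 25*z^2 + 15*z - 2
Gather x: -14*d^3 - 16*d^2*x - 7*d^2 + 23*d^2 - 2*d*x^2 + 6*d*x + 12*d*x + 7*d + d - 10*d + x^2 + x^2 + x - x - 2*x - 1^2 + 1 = -14*d^3 + 16*d^2 - 2*d + x^2*(2 - 2*d) + x*(-16*d^2 + 18*d - 2)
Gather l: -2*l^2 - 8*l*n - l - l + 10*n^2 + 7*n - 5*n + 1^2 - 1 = -2*l^2 + l*(-8*n - 2) + 10*n^2 + 2*n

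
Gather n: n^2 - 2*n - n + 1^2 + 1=n^2 - 3*n + 2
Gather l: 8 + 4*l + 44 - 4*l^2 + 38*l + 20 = -4*l^2 + 42*l + 72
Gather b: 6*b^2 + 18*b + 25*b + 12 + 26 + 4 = 6*b^2 + 43*b + 42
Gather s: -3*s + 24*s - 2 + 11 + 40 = 21*s + 49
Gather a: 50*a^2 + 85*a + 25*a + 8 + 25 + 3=50*a^2 + 110*a + 36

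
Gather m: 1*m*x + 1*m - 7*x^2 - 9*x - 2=m*(x + 1) - 7*x^2 - 9*x - 2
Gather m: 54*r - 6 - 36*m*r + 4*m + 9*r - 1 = m*(4 - 36*r) + 63*r - 7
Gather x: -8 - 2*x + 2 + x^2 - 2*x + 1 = x^2 - 4*x - 5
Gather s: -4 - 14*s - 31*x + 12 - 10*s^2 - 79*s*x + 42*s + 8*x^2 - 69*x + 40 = -10*s^2 + s*(28 - 79*x) + 8*x^2 - 100*x + 48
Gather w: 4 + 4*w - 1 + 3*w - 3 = 7*w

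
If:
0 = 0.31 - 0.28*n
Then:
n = 1.11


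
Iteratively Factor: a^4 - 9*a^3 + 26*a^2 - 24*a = (a)*(a^3 - 9*a^2 + 26*a - 24) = a*(a - 3)*(a^2 - 6*a + 8) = a*(a - 3)*(a - 2)*(a - 4)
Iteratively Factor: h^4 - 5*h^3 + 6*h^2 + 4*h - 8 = (h - 2)*(h^3 - 3*h^2 + 4) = (h - 2)^2*(h^2 - h - 2) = (h - 2)^2*(h + 1)*(h - 2)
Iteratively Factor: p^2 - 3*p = (p)*(p - 3)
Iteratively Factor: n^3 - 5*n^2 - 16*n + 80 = (n - 5)*(n^2 - 16) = (n - 5)*(n - 4)*(n + 4)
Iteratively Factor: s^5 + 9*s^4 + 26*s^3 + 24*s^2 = (s + 3)*(s^4 + 6*s^3 + 8*s^2) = s*(s + 3)*(s^3 + 6*s^2 + 8*s) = s^2*(s + 3)*(s^2 + 6*s + 8) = s^2*(s + 3)*(s + 4)*(s + 2)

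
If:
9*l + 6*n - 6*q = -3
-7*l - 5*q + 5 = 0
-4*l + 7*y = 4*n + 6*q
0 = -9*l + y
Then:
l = 8/79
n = 163/790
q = 339/395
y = 72/79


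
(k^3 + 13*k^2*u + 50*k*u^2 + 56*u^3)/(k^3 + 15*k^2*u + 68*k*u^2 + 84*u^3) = (k + 4*u)/(k + 6*u)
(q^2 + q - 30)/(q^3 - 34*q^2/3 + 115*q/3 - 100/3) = 3*(q + 6)/(3*q^2 - 19*q + 20)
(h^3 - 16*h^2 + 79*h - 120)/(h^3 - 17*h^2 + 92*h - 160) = (h - 3)/(h - 4)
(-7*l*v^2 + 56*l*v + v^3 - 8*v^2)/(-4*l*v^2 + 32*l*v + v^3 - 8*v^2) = (-7*l + v)/(-4*l + v)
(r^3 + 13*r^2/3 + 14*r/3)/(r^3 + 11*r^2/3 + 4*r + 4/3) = r*(3*r + 7)/(3*r^2 + 5*r + 2)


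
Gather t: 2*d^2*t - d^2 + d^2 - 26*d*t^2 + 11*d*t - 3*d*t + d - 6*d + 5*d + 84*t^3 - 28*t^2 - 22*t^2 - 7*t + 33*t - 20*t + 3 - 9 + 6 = 84*t^3 + t^2*(-26*d - 50) + t*(2*d^2 + 8*d + 6)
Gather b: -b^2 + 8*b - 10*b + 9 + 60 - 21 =-b^2 - 2*b + 48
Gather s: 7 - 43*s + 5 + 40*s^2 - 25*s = 40*s^2 - 68*s + 12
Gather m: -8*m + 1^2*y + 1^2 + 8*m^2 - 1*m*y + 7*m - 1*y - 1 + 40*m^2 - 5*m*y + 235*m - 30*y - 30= 48*m^2 + m*(234 - 6*y) - 30*y - 30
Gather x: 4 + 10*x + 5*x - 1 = 15*x + 3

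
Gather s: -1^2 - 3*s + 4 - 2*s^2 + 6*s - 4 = -2*s^2 + 3*s - 1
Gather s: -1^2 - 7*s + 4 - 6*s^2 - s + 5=-6*s^2 - 8*s + 8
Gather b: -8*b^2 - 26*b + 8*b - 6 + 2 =-8*b^2 - 18*b - 4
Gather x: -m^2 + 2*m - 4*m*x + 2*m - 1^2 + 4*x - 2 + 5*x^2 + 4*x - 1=-m^2 + 4*m + 5*x^2 + x*(8 - 4*m) - 4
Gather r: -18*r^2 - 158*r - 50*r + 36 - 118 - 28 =-18*r^2 - 208*r - 110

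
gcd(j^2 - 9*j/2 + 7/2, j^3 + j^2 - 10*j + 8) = j - 1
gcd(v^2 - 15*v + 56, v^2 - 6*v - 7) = v - 7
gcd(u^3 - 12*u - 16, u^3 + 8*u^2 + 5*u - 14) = u + 2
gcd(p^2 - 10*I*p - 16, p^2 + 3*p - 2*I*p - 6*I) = p - 2*I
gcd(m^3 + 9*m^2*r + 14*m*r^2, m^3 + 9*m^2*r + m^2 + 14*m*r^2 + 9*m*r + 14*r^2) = m^2 + 9*m*r + 14*r^2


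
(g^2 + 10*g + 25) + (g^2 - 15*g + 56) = 2*g^2 - 5*g + 81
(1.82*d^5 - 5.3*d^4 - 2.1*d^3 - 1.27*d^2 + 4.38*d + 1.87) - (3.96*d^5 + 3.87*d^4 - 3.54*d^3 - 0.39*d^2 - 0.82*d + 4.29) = -2.14*d^5 - 9.17*d^4 + 1.44*d^3 - 0.88*d^2 + 5.2*d - 2.42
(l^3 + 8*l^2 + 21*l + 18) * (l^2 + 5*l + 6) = l^5 + 13*l^4 + 67*l^3 + 171*l^2 + 216*l + 108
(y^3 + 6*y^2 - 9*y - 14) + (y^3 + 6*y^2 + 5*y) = 2*y^3 + 12*y^2 - 4*y - 14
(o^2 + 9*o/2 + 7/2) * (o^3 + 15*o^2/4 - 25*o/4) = o^5 + 33*o^4/4 + 113*o^3/8 - 15*o^2 - 175*o/8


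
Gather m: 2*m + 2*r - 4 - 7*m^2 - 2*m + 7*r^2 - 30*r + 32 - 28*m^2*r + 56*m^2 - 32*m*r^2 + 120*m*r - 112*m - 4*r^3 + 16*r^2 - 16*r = m^2*(49 - 28*r) + m*(-32*r^2 + 120*r - 112) - 4*r^3 + 23*r^2 - 44*r + 28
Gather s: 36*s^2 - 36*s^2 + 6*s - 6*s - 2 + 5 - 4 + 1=0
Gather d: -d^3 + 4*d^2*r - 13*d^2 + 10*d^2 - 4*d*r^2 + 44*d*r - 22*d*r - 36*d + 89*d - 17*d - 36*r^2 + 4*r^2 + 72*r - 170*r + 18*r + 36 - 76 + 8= -d^3 + d^2*(4*r - 3) + d*(-4*r^2 + 22*r + 36) - 32*r^2 - 80*r - 32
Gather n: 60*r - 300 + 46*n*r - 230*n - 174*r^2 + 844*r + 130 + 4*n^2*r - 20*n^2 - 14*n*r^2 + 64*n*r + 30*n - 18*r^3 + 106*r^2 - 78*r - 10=n^2*(4*r - 20) + n*(-14*r^2 + 110*r - 200) - 18*r^3 - 68*r^2 + 826*r - 180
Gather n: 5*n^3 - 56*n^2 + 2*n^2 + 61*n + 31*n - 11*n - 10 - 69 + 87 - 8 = 5*n^3 - 54*n^2 + 81*n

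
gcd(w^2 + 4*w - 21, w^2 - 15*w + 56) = 1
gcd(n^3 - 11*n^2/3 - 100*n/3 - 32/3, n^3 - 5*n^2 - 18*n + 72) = n + 4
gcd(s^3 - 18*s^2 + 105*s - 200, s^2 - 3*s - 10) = s - 5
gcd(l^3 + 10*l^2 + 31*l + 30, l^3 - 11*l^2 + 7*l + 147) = l + 3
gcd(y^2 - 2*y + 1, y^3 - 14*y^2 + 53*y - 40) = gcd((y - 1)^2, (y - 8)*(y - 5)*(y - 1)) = y - 1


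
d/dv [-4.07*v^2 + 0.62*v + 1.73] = 0.62 - 8.14*v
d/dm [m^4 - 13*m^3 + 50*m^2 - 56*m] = 4*m^3 - 39*m^2 + 100*m - 56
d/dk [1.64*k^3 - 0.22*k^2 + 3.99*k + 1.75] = 4.92*k^2 - 0.44*k + 3.99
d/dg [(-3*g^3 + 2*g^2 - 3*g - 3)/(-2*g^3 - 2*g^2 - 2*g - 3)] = (10*g^4 - g^2 - 24*g + 3)/(4*g^6 + 8*g^5 + 12*g^4 + 20*g^3 + 16*g^2 + 12*g + 9)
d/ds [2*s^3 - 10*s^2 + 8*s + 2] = 6*s^2 - 20*s + 8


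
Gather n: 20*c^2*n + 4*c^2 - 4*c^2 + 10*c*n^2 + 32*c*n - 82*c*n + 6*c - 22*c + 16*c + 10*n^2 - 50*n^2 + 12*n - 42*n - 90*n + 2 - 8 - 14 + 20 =n^2*(10*c - 40) + n*(20*c^2 - 50*c - 120)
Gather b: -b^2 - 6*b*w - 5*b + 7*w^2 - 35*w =-b^2 + b*(-6*w - 5) + 7*w^2 - 35*w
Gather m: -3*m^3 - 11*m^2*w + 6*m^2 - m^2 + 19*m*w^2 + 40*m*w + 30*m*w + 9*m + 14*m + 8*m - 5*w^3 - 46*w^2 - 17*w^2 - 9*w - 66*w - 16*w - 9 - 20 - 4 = -3*m^3 + m^2*(5 - 11*w) + m*(19*w^2 + 70*w + 31) - 5*w^3 - 63*w^2 - 91*w - 33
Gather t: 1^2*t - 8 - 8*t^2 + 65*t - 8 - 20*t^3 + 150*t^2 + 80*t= -20*t^3 + 142*t^2 + 146*t - 16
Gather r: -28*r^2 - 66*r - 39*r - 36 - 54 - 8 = -28*r^2 - 105*r - 98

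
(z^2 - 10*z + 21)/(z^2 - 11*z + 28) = (z - 3)/(z - 4)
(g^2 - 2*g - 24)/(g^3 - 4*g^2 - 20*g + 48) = 1/(g - 2)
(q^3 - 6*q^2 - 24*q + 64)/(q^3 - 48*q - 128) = (q - 2)/(q + 4)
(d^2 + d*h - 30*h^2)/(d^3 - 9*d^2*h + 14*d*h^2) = (d^2 + d*h - 30*h^2)/(d*(d^2 - 9*d*h + 14*h^2))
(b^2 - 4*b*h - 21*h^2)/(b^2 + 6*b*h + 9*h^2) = (b - 7*h)/(b + 3*h)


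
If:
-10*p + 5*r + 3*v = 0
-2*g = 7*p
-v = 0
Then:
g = -7*r/4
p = r/2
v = 0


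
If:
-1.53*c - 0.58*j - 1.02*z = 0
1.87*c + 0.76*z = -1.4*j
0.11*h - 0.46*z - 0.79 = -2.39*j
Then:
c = -0.933610743332703*z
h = 7.18181818181818 - 11.118094124525*z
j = 0.704180064308682*z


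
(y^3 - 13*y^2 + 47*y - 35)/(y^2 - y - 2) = (-y^3 + 13*y^2 - 47*y + 35)/(-y^2 + y + 2)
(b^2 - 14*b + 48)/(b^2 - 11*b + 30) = (b - 8)/(b - 5)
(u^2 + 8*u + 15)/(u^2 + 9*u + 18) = (u + 5)/(u + 6)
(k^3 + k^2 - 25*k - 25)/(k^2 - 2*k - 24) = (-k^3 - k^2 + 25*k + 25)/(-k^2 + 2*k + 24)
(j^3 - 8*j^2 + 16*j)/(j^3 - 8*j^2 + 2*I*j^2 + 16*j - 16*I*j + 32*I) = j/(j + 2*I)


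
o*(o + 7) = o^2 + 7*o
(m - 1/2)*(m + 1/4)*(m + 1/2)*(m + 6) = m^4 + 25*m^3/4 + 5*m^2/4 - 25*m/16 - 3/8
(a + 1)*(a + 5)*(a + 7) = a^3 + 13*a^2 + 47*a + 35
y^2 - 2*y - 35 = (y - 7)*(y + 5)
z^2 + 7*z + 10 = (z + 2)*(z + 5)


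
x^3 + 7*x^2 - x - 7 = (x - 1)*(x + 1)*(x + 7)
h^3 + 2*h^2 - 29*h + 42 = (h - 3)*(h - 2)*(h + 7)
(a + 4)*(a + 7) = a^2 + 11*a + 28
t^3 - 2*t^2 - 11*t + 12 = (t - 4)*(t - 1)*(t + 3)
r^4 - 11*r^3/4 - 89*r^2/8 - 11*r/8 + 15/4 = (r - 5)*(r - 1/2)*(r + 3/4)*(r + 2)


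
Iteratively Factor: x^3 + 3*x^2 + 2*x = (x + 1)*(x^2 + 2*x) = (x + 1)*(x + 2)*(x)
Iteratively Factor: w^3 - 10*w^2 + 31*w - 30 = (w - 5)*(w^2 - 5*w + 6) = (w - 5)*(w - 2)*(w - 3)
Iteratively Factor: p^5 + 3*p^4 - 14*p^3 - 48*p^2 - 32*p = (p + 4)*(p^4 - p^3 - 10*p^2 - 8*p) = p*(p + 4)*(p^3 - p^2 - 10*p - 8) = p*(p + 2)*(p + 4)*(p^2 - 3*p - 4) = p*(p - 4)*(p + 2)*(p + 4)*(p + 1)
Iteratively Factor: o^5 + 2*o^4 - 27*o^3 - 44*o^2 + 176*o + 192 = (o + 4)*(o^4 - 2*o^3 - 19*o^2 + 32*o + 48) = (o + 1)*(o + 4)*(o^3 - 3*o^2 - 16*o + 48) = (o - 4)*(o + 1)*(o + 4)*(o^2 + o - 12) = (o - 4)*(o - 3)*(o + 1)*(o + 4)*(o + 4)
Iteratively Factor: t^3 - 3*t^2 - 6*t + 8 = (t - 4)*(t^2 + t - 2) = (t - 4)*(t + 2)*(t - 1)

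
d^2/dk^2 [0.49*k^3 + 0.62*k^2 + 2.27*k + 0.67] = 2.94*k + 1.24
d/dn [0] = 0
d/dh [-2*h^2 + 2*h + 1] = 2 - 4*h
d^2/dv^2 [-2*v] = 0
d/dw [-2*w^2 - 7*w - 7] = -4*w - 7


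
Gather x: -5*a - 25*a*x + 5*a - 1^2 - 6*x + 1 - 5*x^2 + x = -5*x^2 + x*(-25*a - 5)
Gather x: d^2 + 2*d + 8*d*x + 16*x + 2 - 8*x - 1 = d^2 + 2*d + x*(8*d + 8) + 1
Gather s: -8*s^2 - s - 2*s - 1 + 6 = -8*s^2 - 3*s + 5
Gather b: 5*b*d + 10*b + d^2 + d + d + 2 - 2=b*(5*d + 10) + d^2 + 2*d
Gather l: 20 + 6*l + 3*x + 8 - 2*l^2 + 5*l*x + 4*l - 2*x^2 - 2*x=-2*l^2 + l*(5*x + 10) - 2*x^2 + x + 28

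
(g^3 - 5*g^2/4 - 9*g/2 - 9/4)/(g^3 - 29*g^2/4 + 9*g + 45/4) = (g + 1)/(g - 5)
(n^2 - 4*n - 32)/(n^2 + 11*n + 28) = (n - 8)/(n + 7)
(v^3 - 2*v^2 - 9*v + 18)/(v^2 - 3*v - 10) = (-v^3 + 2*v^2 + 9*v - 18)/(-v^2 + 3*v + 10)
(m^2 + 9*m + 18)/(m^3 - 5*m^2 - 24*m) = (m + 6)/(m*(m - 8))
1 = 1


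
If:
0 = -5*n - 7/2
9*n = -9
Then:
No Solution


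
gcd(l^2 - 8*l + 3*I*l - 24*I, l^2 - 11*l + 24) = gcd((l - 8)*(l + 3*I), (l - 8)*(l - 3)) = l - 8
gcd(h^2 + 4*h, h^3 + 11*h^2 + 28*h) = h^2 + 4*h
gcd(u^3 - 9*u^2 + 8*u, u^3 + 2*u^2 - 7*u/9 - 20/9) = u - 1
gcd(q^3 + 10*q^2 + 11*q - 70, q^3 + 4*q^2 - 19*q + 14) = q^2 + 5*q - 14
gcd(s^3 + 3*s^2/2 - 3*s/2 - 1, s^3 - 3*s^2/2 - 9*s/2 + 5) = s^2 + s - 2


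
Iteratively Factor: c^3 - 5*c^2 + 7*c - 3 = (c - 1)*(c^2 - 4*c + 3) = (c - 3)*(c - 1)*(c - 1)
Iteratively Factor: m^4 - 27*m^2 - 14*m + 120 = (m + 3)*(m^3 - 3*m^2 - 18*m + 40) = (m - 2)*(m + 3)*(m^2 - m - 20) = (m - 5)*(m - 2)*(m + 3)*(m + 4)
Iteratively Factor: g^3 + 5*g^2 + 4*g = (g + 4)*(g^2 + g) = g*(g + 4)*(g + 1)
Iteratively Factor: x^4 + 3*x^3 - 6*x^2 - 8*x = (x - 2)*(x^3 + 5*x^2 + 4*x) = (x - 2)*(x + 4)*(x^2 + x) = (x - 2)*(x + 1)*(x + 4)*(x)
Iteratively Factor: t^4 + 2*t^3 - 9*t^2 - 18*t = (t - 3)*(t^3 + 5*t^2 + 6*t) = (t - 3)*(t + 2)*(t^2 + 3*t) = (t - 3)*(t + 2)*(t + 3)*(t)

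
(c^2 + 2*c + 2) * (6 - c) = -c^3 + 4*c^2 + 10*c + 12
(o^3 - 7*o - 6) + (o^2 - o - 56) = o^3 + o^2 - 8*o - 62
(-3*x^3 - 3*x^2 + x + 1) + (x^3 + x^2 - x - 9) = -2*x^3 - 2*x^2 - 8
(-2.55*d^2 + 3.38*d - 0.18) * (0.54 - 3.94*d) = 10.047*d^3 - 14.6942*d^2 + 2.5344*d - 0.0972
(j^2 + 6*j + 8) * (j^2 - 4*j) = j^4 + 2*j^3 - 16*j^2 - 32*j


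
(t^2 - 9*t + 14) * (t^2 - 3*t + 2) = t^4 - 12*t^3 + 43*t^2 - 60*t + 28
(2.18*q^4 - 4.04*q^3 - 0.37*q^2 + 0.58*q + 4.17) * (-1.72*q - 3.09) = -3.7496*q^5 + 0.2126*q^4 + 13.12*q^3 + 0.1457*q^2 - 8.9646*q - 12.8853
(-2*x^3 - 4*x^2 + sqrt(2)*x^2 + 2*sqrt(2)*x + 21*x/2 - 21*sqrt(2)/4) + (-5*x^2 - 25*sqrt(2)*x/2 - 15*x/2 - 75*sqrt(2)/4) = -2*x^3 - 9*x^2 + sqrt(2)*x^2 - 21*sqrt(2)*x/2 + 3*x - 24*sqrt(2)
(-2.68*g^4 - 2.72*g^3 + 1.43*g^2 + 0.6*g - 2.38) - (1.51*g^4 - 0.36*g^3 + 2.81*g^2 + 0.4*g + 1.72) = -4.19*g^4 - 2.36*g^3 - 1.38*g^2 + 0.2*g - 4.1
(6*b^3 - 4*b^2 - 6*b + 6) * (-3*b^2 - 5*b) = -18*b^5 - 18*b^4 + 38*b^3 + 12*b^2 - 30*b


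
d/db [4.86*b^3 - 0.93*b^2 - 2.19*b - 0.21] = 14.58*b^2 - 1.86*b - 2.19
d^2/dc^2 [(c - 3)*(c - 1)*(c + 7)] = 6*c + 6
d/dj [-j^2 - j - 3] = -2*j - 1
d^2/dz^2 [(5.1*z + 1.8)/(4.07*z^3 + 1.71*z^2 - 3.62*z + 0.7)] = (506.88594*z^5 + 570.76866*z^4 + 380.54586*z^3 - 301.89924*z^2 - 134.25156*z + 68.71344)/(67.419143*z^9 + 84.977937*z^8 - 144.191553*z^7 - 111.378183*z^6 + 157.479738*z^5 + 11.485902*z^4 - 67.453868*z^3 + 30.03294*z^2 - 5.3214*z + 0.343)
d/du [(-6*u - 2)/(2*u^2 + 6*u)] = (3*u^2 + 2*u + 3)/(u^2*(u^2 + 6*u + 9))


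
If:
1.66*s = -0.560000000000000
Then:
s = -0.34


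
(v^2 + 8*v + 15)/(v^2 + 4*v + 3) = (v + 5)/(v + 1)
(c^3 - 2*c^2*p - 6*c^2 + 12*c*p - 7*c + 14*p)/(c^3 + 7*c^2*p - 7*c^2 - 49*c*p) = (c^2 - 2*c*p + c - 2*p)/(c*(c + 7*p))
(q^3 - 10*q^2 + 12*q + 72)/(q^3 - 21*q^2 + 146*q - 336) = (q^2 - 4*q - 12)/(q^2 - 15*q + 56)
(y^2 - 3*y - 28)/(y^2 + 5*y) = (y^2 - 3*y - 28)/(y*(y + 5))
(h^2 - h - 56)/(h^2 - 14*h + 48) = (h + 7)/(h - 6)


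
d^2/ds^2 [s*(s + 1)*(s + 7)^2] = 12*s^2 + 90*s + 126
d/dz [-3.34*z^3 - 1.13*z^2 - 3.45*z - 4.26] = -10.02*z^2 - 2.26*z - 3.45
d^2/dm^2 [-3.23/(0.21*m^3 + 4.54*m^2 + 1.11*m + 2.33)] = ((4.0698*m + 29.3284)*(0.21*m^3 + 4.54*m^2 + 1.11*m + 2.33) - 3.23*(0.63*m^2 + 9.08*m + 1.11)*(1.26*m^2 + 18.16*m + 2.22))/(0.21*m^3 + 4.54*m^2 + 1.11*m + 2.33)^3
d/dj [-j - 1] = -1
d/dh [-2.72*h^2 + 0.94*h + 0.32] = 0.94 - 5.44*h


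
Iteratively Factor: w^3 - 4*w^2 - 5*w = (w + 1)*(w^2 - 5*w) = (w - 5)*(w + 1)*(w)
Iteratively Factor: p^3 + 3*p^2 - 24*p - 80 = (p - 5)*(p^2 + 8*p + 16) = (p - 5)*(p + 4)*(p + 4)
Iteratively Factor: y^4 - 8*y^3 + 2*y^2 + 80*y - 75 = (y - 1)*(y^3 - 7*y^2 - 5*y + 75) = (y - 5)*(y - 1)*(y^2 - 2*y - 15) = (y - 5)*(y - 1)*(y + 3)*(y - 5)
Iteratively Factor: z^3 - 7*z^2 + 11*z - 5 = (z - 1)*(z^2 - 6*z + 5) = (z - 1)^2*(z - 5)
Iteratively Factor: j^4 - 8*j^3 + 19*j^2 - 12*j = (j)*(j^3 - 8*j^2 + 19*j - 12) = j*(j - 1)*(j^2 - 7*j + 12) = j*(j - 3)*(j - 1)*(j - 4)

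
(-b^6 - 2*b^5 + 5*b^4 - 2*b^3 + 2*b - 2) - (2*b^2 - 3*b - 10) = -b^6 - 2*b^5 + 5*b^4 - 2*b^3 - 2*b^2 + 5*b + 8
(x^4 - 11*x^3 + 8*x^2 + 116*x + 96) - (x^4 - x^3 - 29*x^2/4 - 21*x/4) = -10*x^3 + 61*x^2/4 + 485*x/4 + 96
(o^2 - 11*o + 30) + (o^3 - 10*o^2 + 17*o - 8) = o^3 - 9*o^2 + 6*o + 22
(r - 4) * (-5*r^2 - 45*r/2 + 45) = -5*r^3 - 5*r^2/2 + 135*r - 180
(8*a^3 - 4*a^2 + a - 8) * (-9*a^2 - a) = -72*a^5 + 28*a^4 - 5*a^3 + 71*a^2 + 8*a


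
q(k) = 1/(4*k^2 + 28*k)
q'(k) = (-8*k - 28)/(4*k^2 + 28*k)^2 = (-2*k - 7)/(4*k^2*(k + 7)^2)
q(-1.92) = -0.03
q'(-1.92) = -0.01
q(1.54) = 0.02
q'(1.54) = -0.01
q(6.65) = 0.00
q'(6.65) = -0.00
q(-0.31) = -0.12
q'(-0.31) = -0.37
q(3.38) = 0.01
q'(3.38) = -0.00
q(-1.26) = -0.03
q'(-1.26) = -0.02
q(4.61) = 0.00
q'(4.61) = -0.00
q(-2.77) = -0.02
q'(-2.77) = -0.00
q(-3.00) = -0.02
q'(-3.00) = 0.00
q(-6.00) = -0.04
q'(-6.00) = 0.03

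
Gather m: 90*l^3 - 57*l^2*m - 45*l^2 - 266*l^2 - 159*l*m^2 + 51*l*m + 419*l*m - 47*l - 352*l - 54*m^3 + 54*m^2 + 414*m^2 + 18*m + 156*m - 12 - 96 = 90*l^3 - 311*l^2 - 399*l - 54*m^3 + m^2*(468 - 159*l) + m*(-57*l^2 + 470*l + 174) - 108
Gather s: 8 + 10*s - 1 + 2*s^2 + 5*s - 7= 2*s^2 + 15*s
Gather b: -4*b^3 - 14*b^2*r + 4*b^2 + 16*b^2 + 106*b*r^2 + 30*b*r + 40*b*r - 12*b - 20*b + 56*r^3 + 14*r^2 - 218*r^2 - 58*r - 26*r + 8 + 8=-4*b^3 + b^2*(20 - 14*r) + b*(106*r^2 + 70*r - 32) + 56*r^3 - 204*r^2 - 84*r + 16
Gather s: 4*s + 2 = 4*s + 2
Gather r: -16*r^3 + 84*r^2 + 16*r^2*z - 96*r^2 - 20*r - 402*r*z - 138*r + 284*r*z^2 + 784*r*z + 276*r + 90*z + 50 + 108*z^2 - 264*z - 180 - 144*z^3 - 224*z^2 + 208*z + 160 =-16*r^3 + r^2*(16*z - 12) + r*(284*z^2 + 382*z + 118) - 144*z^3 - 116*z^2 + 34*z + 30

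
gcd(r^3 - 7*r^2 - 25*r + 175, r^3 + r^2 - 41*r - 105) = r^2 - 2*r - 35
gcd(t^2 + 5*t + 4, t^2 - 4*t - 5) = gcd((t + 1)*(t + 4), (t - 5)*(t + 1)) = t + 1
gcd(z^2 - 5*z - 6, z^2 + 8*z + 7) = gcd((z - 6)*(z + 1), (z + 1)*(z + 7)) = z + 1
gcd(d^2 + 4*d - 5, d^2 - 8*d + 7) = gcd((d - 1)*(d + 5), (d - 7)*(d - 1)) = d - 1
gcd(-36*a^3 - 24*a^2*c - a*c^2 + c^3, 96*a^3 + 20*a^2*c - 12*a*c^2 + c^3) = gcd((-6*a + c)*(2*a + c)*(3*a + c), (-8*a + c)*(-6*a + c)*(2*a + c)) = 12*a^2 + 4*a*c - c^2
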